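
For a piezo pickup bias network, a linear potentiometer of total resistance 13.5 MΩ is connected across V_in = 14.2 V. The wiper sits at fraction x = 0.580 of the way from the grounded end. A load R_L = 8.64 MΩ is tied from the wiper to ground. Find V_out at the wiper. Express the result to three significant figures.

V_out ≈ 5.97 V

The pot divides into 5.670 MΩ above the wiper and 7.830 MΩ below.
R_L loads the lower segment: effective lower R = 4.108 MΩ.
Loaded-divider output: V_out = 14.2 × 0.4201 = 5.965 V.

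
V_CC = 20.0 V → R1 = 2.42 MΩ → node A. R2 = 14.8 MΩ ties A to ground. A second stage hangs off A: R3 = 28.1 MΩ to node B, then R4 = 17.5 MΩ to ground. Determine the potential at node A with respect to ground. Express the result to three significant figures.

V_A ≈ 16.4 V

The second stage (R3 + R4 = 45.60 MΩ) loads node A in parallel with R2.
R2 ‖ (R3+R4) = 11.17 MΩ.
V_A = 20.0 × 11.17/(2.42 + 11.17) = 16.44 V.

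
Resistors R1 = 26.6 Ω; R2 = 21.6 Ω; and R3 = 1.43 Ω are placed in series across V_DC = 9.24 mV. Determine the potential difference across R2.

Series total: ΣR = 26.6 + 21.6 + 1.43 = 49.63 Ω.
V = V_DC · R/ΣR = 9.24 × 0.4352 = 4.021 mV.

V ≈ 4.02 mV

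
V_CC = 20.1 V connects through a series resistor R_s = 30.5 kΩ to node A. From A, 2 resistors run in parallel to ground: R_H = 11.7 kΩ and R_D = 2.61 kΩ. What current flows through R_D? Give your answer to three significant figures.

I ≈ 0.504 mA

Equivalent of the parallel group: R_p = 2.134 kΩ.
V_A by voltage divider: V_A = 20.1 × 2.134/(30.5 + 2.134) = 1.314 V.
Branch current I = V_A/R_D = 1.314/2.61 = 0.5036 mA.
(Check via current divider: I_total = 0.6159 mA; share G_k/ΣG = 0.8176 → same result.)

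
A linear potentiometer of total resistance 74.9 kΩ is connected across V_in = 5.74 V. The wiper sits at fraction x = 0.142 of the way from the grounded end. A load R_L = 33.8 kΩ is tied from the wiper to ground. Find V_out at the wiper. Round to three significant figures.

V_out ≈ 0.642 V

The pot divides into 64.26 kΩ above the wiper and 10.64 kΩ below.
Lower segment in parallel with the load: 10.64 ‖ 33.8 = 8.090 kΩ.
Then V_out = V_in · 8.090/(64.26 + 8.090) = 0.6418 V.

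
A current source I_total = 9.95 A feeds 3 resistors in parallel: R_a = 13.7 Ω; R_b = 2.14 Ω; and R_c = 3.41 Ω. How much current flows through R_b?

I ≈ 5.58 A

Conductances: ΣG = 1/13.7 + 1/2.14 + 1/3.41 = 0.8335 (1/Ω).
R_b takes the fraction G_k/ΣG = 0.4673/0.8335 = 0.5606, so I = 9.95 × 0.5606 = 5.578 A.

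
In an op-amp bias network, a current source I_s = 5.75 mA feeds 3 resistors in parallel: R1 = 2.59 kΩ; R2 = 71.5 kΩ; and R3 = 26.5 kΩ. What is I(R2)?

Conductances: ΣG = 1/2.59 + 1/71.5 + 1/26.5 = 0.4378 (1/kΩ).
R2 takes the fraction G_k/ΣG = 0.01399/0.4378 = 0.03194, so I = 5.75 × 0.03194 = 0.1837 mA.

I ≈ 0.184 mA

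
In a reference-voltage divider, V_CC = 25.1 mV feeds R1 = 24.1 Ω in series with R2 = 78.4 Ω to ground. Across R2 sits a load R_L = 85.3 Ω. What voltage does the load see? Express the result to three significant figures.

V_out ≈ 15.8 mV

R2 ‖ R_L = (78.4 × 85.3)/(78.4 + 85.3) = 40.85 Ω.
Now apply the divider: V_out = 25.1 × 0.6290 = 15.79 mV.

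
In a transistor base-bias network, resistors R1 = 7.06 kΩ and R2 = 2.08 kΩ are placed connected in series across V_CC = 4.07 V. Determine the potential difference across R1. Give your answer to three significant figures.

V ≈ 3.14 V

ΣR = 7.06 + 2.08 = 9.140 kΩ.
V = V_CC · R/ΣR = 4.07 × 0.7724 = 3.144 V.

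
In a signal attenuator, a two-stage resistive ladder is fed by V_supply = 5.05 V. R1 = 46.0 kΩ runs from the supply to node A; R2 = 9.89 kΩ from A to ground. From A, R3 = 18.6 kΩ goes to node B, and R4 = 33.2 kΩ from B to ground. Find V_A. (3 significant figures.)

V_A ≈ 0.772 V

The second stage (R3 + R4 = 51.80 kΩ) loads node A in parallel with R2.
Effective lower resistance at A: R2 ‖ 51.80 = 8.304 kΩ.
So V_A = 5.05 × 0.1529 = 0.7723 V.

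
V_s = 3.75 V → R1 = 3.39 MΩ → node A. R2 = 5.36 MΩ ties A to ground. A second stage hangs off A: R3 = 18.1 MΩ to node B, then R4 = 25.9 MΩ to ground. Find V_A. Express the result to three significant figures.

V_A ≈ 2.19 V

Node A sees R2 in parallel with the series input of stage 2, R3 + R4 = 44.00 MΩ.
Effective lower resistance at A: R2 ‖ 44.00 = 4.778 MΩ.
So V_A = 3.75 × 0.5850 = 2.194 V.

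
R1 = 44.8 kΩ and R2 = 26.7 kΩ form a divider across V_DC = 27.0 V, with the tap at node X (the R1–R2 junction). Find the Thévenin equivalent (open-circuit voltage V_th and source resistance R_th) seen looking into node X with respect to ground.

With X open, the divider is unloaded: V_th = 27.0 × 26.7/71.50 = 10.08 V.
With V_DC suppressed (replaced by a short), R_th = R1 ‖ R2 = (44.80 × 26.7)/(44.80 + 26.7) = 16.73 kΩ.

V_th ≈ 10.1 V, R_th ≈ 16.7 kΩ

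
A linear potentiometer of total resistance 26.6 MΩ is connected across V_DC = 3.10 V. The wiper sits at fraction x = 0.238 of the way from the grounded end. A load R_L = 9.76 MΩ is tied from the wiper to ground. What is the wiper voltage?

V_out ≈ 0.494 V

Lower segment x·R_p = 6.331 MΩ; upper segment (1−x)·R_p = 20.27 MΩ.
R_L loads the lower segment: effective lower R = 3.840 MΩ.
V_out = 3.10 × 3.840/(20.27 + 3.840) = 0.4938 V.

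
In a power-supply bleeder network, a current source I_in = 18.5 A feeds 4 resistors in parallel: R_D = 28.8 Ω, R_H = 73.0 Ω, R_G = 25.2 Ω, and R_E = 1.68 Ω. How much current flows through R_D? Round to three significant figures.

Conductances: ΣG = 1/28.8 + 1/73.0 + 1/25.2 + 1/1.68 = 0.6833 (1/Ω).
R_D takes the fraction G_k/ΣG = 0.03472/0.6833 = 0.05081, so I = 18.5 × 0.05081 = 0.9400 A.

I ≈ 0.940 A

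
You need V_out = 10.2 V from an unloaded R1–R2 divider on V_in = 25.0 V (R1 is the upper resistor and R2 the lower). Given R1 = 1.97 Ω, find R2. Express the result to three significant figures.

V_out/V_in = R2/(R1+R2) = 0.4080.
Rearranging, R2 = R1·k/(1−k) = 1.97 × 0.6892 = 1.358 Ω.

R2 ≈ 1.36 Ω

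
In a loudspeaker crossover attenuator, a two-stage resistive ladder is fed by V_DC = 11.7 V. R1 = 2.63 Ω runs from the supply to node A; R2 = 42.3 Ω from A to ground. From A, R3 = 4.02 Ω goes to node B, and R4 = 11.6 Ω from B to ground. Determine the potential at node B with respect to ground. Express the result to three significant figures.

Node A sees R2 in parallel with the series input of stage 2, R3 + R4 = 15.62 Ω.
R2 ‖ (R3+R4) = 11.41 Ω.
First divider: V_A = V_DC · 11.41/(2.63 + 11.41) = 9.508 V.
Stage 2 is unloaded, so V_B = V_A · R4/(R3+R4) = 9.508 × 11.6/15.62 = 7.061 V.

V_B ≈ 7.06 V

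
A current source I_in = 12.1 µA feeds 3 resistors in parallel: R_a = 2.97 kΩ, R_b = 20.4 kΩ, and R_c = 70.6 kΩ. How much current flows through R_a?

ΣG = 1/2.97 + 1/20.4 + 1/70.6 = 0.3999.
R_a takes the fraction G_k/ΣG = 0.3367/0.3999 = 0.8420, so I = 12.1 × 0.8420 = 10.19 µA.

I ≈ 10.2 µA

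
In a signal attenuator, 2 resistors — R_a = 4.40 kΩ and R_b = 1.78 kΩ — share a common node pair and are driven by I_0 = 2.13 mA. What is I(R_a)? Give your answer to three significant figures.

I ≈ 0.613 mA

Two-branch current divider: I_k = I_0 · R_other/(R_1 + R_2).
So I = 2.13 × 1.78/6.180 = 0.6135 mA.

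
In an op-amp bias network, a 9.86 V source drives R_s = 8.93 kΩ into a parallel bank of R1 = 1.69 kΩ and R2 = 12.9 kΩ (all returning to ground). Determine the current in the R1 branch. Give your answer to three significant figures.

Parallel bank: R_p = 1/(1/1.69 + 1/12.9) = 1.494 kΩ.
Node voltage V_A = V_supply · R_p/(R_s + R_p) = 9.86 × 0.1433 = 1.413 V.
I(R1) = V_A / R1 = 1.413/1.69 = 0.8363 mA.
(Equivalently: I_total = 0.9459 mA, then current-divider fraction G_k/ΣG = 0.8842.)

I ≈ 0.836 mA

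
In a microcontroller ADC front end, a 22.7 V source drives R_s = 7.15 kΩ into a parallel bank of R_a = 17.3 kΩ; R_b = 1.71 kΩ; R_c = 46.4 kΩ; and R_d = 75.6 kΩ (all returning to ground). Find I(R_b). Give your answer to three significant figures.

I ≈ 2.27 mA

Combine the parallel branches: R_p = (1/17.3 + 1/1.71 + 1/46.4 + 1/75.6)⁻¹ = 1.476 kΩ.
V_A by voltage divider: V_A = 22.7 × 1.476/(7.15 + 1.476) = 3.885 V.
I(R_b) = V_A / R_b = 3.885/1.71 = 2.272 mA.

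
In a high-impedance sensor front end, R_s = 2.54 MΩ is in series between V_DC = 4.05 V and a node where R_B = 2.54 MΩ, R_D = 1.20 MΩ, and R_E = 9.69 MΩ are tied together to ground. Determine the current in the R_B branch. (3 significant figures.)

Parallel bank: R_p = 1/(1/2.54 + 1/1.20 + 1/9.69) = 0.7517 MΩ.
Node voltage V_A = V_DC · R_p/(R_s + R_p) = 4.05 × 0.2284 = 0.9249 V.
Branch current I = V_A/R_B = 0.9249/2.54 = 0.3641 µA.
(Check via current divider: I_total = 1.230 µA; share G_k/ΣG = 0.2960 → same result.)

I ≈ 0.364 µA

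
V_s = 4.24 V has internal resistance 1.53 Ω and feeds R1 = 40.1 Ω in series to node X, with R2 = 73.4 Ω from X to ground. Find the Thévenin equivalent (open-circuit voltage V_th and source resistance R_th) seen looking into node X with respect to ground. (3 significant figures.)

V_th ≈ 2.71 V, R_th ≈ 26.6 Ω

R1' = 1.53 + 40.1 = 41.63 Ω (source resistance + R1).
With X open, the divider is unloaded: V_th = 4.24 × 73.4/115.0 = 2.706 V.
With V_s suppressed (replaced by a short), R_th = R1' ‖ R2 = (41.63 × 73.4)/(41.63 + 73.4) = 26.56 Ω.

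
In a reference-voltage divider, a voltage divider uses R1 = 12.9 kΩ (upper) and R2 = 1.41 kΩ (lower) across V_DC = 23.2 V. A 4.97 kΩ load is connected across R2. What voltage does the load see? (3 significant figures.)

V_out ≈ 1.82 V

R2 ‖ R_L = (1.41 × 4.97)/(1.41 + 4.97) = 1.098 kΩ.
Voltage divider with the loaded lower leg: V_out = 23.2 × 1.098/(12.9 + 1.098) = 23.2 × 0.07847 = 1.820 V.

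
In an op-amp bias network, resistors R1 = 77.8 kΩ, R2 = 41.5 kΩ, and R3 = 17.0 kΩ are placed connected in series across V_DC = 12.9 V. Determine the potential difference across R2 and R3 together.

V ≈ 5.54 V

ΣR = 77.8 + 41.5 + 17.0 = 136.3 kΩ.
R_{R2..R3} = 41.5 + 17.0 = 58.50 kΩ.
Voltage divider: V = V_DC · (58.50 / 136.3) = 12.9 × 0.4292 = 5.537 V.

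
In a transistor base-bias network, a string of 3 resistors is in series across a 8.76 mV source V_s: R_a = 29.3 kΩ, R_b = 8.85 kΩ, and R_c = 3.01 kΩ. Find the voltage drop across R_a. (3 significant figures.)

V ≈ 6.24 mV

ΣR = 29.3 + 8.85 + 3.01 = 41.16 kΩ.
V = V_s · R/ΣR = 8.76 × 0.7119 = 6.236 mV.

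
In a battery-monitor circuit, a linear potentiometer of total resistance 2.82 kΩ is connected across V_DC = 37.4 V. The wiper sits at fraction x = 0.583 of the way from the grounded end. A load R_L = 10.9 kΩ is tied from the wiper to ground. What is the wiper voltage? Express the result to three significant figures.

V_out ≈ 20.5 V

The pot divides into 1.176 kΩ above the wiper and 1.644 kΩ below.
(x·R_p) ‖ R_L = 1.429 kΩ.
Then V_out = V_DC · 1.429/(1.176 + 1.429) = 20.51 V.
(Unloaded: V_out = x·V_DC = 21.8 V.)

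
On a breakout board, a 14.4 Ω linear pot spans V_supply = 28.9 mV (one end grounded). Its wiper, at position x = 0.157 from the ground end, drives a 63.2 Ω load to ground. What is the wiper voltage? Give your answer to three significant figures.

The pot divides into 12.14 Ω above the wiper and 2.261 Ω below.
(x·R_p) ‖ R_L = 2.183 Ω.
V_out = 28.9 × 2.183/(12.14 + 2.183) = 4.404 mV.
(Unloaded: V_out = x·V_supply = 4.54 mV.)

V_out ≈ 4.40 mV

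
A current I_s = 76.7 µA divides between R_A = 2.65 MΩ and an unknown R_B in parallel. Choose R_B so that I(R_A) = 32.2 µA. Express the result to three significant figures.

R_B ≈ 1.92 MΩ

The fraction through R_A equals R_B/(R_A+R_B).
32.2/76.7 = R_B/(R_A + R_B) → R_B = R_A · (0.4198)/(1 − 0.4198) = 2.65 × 0.7236 = 1.918 MΩ.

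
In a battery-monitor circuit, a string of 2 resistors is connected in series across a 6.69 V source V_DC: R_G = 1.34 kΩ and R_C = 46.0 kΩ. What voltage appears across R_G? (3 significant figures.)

Total series resistance ΣR = 1.34 + 46.0 = 47.34 kΩ.
Voltage divider: V = V_DC · (1.340 / 47.34) = 6.69 × 0.02831 = 0.1894 V.

V ≈ 0.189 V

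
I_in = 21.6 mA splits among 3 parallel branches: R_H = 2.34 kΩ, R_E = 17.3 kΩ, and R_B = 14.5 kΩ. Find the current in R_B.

Total conductance ΣG = 1/2.34 + 1/17.3 + 1/14.5 = 0.5541 (units of 1/kΩ).
Current divider: I(R_B) = I_in · G_k/ΣG = 21.6 × (0.06897/0.5541) = 21.6 × 0.1245 = 2.688 mA.

I ≈ 2.69 mA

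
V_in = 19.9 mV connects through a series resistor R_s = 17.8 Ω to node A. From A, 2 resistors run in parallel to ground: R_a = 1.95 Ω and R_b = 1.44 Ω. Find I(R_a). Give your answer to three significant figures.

Parallel bank: R_p = 1/(1/1.95 + 1/1.44) = 0.8283 Ω.
Node voltage V_A = V_in · R_p/(R_s + R_p) = 19.9 × 0.04447 = 0.8849 mV.
I(R_a) = V_A / R_a = 0.8849/1.95 = 0.4538 mA.

I ≈ 0.454 mA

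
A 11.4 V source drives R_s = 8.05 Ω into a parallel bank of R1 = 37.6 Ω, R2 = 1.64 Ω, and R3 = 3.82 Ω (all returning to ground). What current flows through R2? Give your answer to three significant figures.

Equivalent of the parallel group: R_p = 1.113 Ω.
V_A by voltage divider: V_A = 11.4 × 1.113/(8.05 + 1.113) = 1.385 V.
I(R2) = V_A / R2 = 1.385/1.64 = 0.8446 A.

I ≈ 0.845 A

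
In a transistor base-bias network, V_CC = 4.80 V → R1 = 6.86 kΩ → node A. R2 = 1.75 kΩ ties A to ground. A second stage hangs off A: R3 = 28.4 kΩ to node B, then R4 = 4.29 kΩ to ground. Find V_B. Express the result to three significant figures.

The second stage (R3 + R4 = 32.69 kΩ) loads node A in parallel with R2.
R2 ‖ (R3+R4) = 1.661 kΩ.
First divider: V_A = V_CC · 1.661/(6.86 + 1.661) = 0.9357 V.
Stage 2 is unloaded, so V_B = V_A · R4/(R3+R4) = 0.9357 × 4.29/32.69 = 0.1228 V.

V_B ≈ 0.123 V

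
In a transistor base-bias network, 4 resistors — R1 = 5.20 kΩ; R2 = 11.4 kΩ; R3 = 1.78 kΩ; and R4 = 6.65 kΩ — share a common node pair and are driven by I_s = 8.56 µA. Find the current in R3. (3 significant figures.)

I ≈ 4.85 µA

Conductances: ΣG = 1/5.20 + 1/11.4 + 1/1.78 + 1/6.65 = 0.9922 (1/kΩ).
Current divider: I(R3) = I_s · G_k/ΣG = 8.56 × (0.5618/0.9922) = 8.56 × 0.5662 = 4.847 µA.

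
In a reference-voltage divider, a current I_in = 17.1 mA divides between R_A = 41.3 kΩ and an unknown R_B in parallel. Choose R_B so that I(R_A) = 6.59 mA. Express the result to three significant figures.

The fraction through R_A equals R_B/(R_A+R_B).
6.59/17.1 = R_B/(R_A + R_B) → R_B = R_A · (0.3854)/(1 − 0.3854) = 41.3 × 0.6270 = 25.90 kΩ.

R_B ≈ 25.9 kΩ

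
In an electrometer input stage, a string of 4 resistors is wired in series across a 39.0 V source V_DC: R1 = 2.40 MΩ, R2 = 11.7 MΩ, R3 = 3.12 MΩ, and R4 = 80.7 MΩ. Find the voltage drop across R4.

V ≈ 32.1 V

Series total: ΣR = 2.40 + 11.7 + 3.12 + 80.7 = 97.92 MΩ.
By the voltage-divider rule, V = 39.0 × 80.70/97.92 = 32.14 V.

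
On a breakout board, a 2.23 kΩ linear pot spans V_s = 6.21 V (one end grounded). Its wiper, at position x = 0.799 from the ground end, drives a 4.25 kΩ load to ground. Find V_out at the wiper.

The pot divides into 0.4482 kΩ above the wiper and 1.782 kΩ below.
(x·R_p) ‖ R_L = 1.255 kΩ.
Loaded-divider output: V_out = 6.21 × 0.7369 = 4.576 V.

V_out ≈ 4.58 V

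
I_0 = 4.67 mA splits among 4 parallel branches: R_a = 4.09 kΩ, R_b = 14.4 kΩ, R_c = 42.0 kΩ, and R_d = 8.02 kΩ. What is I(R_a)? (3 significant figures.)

I ≈ 2.47 mA

ΣG = 1/4.09 + 1/14.4 + 1/42.0 + 1/8.02 = 0.4624.
R_a takes the fraction G_k/ΣG = 0.2445/0.4624 = 0.5287, so I = 4.67 × 0.5287 = 2.469 mA.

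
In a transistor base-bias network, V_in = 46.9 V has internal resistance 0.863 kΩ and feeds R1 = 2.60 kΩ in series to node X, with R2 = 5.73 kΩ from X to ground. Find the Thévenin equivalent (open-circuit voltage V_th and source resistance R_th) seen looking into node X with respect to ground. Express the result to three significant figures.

R1' = 0.863 + 2.60 = 3.463 kΩ (source resistance + R1).
With X open, the divider is unloaded: V_th = 46.9 × 5.73/9.193 = 29.23 V.
Zeroing V_in shorts the top of R1' to ground, so R_th = R1' ‖ R2 = 2.158 kΩ.

V_th ≈ 29.2 V, R_th ≈ 2.16 kΩ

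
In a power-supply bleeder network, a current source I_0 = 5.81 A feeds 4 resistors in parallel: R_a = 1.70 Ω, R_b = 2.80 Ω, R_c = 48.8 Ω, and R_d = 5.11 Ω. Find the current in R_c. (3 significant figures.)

I ≈ 0.102 A

Conductances: ΣG = 1/1.70 + 1/2.80 + 1/48.8 + 1/5.11 = 1.162 (1/Ω).
By the current-divider rule, I = I_0 · G_k/ΣG = 5.81 × 0.01764 = 0.1025 A.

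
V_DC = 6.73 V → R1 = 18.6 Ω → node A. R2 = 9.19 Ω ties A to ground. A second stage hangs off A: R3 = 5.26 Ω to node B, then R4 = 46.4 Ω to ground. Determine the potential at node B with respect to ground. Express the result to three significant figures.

Looking into the second stage from A: R3 + R4 = 51.66 Ω appears in parallel with R2.
Effective lower resistance at A: R2 ‖ 51.66 = 7.802 Ω.
V_A = 6.73 × 7.802/(18.6 + 7.802) = 1.989 V.
Stage 2 is unloaded, so V_B = V_A · R4/(R3+R4) = 1.989 × 46.4/51.66 = 1.786 V.

V_B ≈ 1.79 V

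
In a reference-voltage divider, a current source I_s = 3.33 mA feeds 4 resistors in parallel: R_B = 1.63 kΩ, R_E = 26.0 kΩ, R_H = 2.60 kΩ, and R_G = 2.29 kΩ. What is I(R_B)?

ΣG = 1/1.63 + 1/26.0 + 1/2.60 + 1/2.29 = 1.473.
By the current-divider rule, I = I_s · G_k/ΣG = 3.33 × 0.4164 = 1.387 mA.

I ≈ 1.39 mA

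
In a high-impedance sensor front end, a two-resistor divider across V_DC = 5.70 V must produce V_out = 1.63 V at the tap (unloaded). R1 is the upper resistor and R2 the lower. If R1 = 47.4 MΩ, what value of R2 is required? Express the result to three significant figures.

Required fraction k = V_out/V_DC = 0.2860.
So R2 = R1 · V_out/(V_DC − V_out) = 47.4 × 1.63/(5.70 − 1.63) = 47.4 × 0.4005 = 18.98 MΩ.

R2 ≈ 19.0 MΩ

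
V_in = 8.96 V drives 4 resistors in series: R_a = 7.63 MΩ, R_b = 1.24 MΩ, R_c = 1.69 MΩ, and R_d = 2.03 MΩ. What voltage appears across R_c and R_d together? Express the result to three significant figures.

Series total: ΣR = 7.63 + 1.24 + 1.69 + 2.03 = 12.59 MΩ.
R_{R_c..R_d} = 1.69 + 2.03 = 3.720 MΩ.
Voltage divider: V = V_in · (3.720 / 12.59) = 8.96 × 0.2955 = 2.647 V.

V ≈ 2.65 V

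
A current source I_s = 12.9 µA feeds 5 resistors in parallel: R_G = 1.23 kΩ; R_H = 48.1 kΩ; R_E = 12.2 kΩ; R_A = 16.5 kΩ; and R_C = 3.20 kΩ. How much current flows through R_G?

I ≈ 8.14 µA

ΣG = 1/1.23 + 1/48.1 + 1/12.2 + 1/16.5 + 1/3.20 = 1.289.
R_G takes the fraction G_k/ΣG = 0.8130/1.289 = 0.6308, so I = 12.9 × 0.6308 = 8.137 µA.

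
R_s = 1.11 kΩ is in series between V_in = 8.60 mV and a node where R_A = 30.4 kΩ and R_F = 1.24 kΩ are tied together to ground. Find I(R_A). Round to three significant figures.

Parallel bank: R_p = 1/(1/30.4 + 1/1.24) = 1.191 kΩ.
Node voltage V_A = V_in · R_p/(R_s + R_p) = 8.60 × 0.5177 = 4.452 mV.
I(R_A) = V_A / R_A = 4.452/30.4 = 0.1465 µA.

I ≈ 0.146 µA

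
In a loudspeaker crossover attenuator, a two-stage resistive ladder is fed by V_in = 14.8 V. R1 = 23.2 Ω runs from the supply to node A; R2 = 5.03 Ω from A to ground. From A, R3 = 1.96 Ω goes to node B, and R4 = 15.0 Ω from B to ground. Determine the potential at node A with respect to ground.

Node A sees R2 in parallel with the series input of stage 2, R3 + R4 = 16.96 Ω.
R2 ‖ (R3+R4) = 3.879 Ω.
V_A = 14.8 × 3.879/(23.2 + 3.879) = 2.120 V.

V_A ≈ 2.12 V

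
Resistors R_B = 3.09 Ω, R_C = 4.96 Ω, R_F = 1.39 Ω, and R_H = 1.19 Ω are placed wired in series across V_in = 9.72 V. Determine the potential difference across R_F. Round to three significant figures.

Series total: ΣR = 3.09 + 4.96 + 1.39 + 1.19 = 10.63 Ω.
By the voltage-divider rule, V = 9.72 × 1.390/10.63 = 1.271 V.

V ≈ 1.27 V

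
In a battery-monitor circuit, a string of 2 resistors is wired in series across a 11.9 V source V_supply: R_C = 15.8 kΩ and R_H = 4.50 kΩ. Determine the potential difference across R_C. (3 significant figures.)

ΣR = 15.8 + 4.50 = 20.30 kΩ.
Voltage divider: V = V_supply · (15.80 / 20.30) = 11.9 × 0.7783 = 9.262 V.

V ≈ 9.26 V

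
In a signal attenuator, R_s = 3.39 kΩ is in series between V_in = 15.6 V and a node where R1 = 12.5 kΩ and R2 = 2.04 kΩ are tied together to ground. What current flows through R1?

Combine the parallel branches: R_p = (1/12.5 + 1/2.04)⁻¹ = 1.754 kΩ.
V_A by voltage divider: V_A = 15.6 × 1.754/(3.39 + 1.754) = 5.319 V.
Branch current I = V_A/R1 = 5.319/12.5 = 0.4255 mA.
(Check via current divider: I_total = 3.033 mA; share G_k/ΣG = 0.1403 → same result.)

I ≈ 0.426 mA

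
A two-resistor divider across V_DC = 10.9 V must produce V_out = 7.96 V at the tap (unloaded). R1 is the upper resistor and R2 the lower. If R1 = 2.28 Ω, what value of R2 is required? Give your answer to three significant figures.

R2 ≈ 6.17 Ω

The divider ratio is R2/(R1+R2) = 7.96/10.9 = 0.7303.
R2 = R1 · 0.7303/(1 − 0.7303) = 6.173 Ω.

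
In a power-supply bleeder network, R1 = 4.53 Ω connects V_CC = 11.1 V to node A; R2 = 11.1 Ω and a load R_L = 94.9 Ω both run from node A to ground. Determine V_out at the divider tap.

V_out ≈ 7.62 V

R2 ‖ R_L = (11.1 × 94.9)/(11.1 + 94.9) = 9.938 Ω.
Now apply the divider: V_out = 11.1 × 0.6869 = 7.624 V.
(Unloaded it would be 7.88 V; the load pulls it down.)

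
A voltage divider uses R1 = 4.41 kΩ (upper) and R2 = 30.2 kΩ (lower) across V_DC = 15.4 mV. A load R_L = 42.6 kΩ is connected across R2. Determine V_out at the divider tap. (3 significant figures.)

V_out ≈ 12.3 mV

The load sits in parallel with R2, giving an effective lower resistance R2' = R2·R_L/(R2+R_L) = 17.67 kΩ.
Voltage divider with the loaded lower leg: V_out = 15.4 × 17.67/(4.41 + 17.67) = 15.4 × 0.8003 = 12.32 mV.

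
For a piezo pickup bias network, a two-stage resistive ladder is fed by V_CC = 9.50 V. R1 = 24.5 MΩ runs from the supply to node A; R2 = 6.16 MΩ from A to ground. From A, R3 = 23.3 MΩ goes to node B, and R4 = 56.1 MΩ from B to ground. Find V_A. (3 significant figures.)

Looking into the second stage from A: R3 + R4 = 79.40 MΩ appears in parallel with R2.
R2 ‖ (R3+R4) = 5.717 MΩ.
V_A = 9.50 × 5.717/(24.5 + 5.717) = 1.797 V.

V_A ≈ 1.80 V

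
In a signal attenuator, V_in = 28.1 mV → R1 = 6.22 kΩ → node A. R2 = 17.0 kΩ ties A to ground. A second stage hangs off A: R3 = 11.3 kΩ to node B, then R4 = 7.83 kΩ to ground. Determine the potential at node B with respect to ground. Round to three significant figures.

Looking into the second stage from A: R3 + R4 = 19.13 kΩ appears in parallel with R2.
Effective lower resistance at A: R2 ‖ 19.13 = 9.001 kΩ.
First divider: V_A = V_in · 9.001/(6.22 + 9.001) = 16.62 mV.
Stage 2 is unloaded, so V_B = V_A · R4/(R3+R4) = 16.62 × 7.83/19.13 = 6.801 mV.

V_B ≈ 6.80 mV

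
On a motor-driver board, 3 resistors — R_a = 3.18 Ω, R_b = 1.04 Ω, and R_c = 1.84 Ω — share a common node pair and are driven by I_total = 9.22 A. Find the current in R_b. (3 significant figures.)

I ≈ 4.87 A

Total conductance ΣG = 1/3.18 + 1/1.04 + 1/1.84 = 1.819 (units of 1/Ω).
By the current-divider rule, I = I_total · G_k/ΣG = 9.22 × 0.5285 = 4.872 A.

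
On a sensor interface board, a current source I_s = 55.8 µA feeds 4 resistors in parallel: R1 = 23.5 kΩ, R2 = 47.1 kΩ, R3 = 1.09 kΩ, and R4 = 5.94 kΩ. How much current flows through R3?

ΣG = 1/23.5 + 1/47.1 + 1/1.09 + 1/5.94 = 1.150.
Current divider: I(R3) = I_s · G_k/ΣG = 55.8 × (0.9174/1.150) = 55.8 × 0.7981 = 44.53 µA.

I ≈ 44.5 µA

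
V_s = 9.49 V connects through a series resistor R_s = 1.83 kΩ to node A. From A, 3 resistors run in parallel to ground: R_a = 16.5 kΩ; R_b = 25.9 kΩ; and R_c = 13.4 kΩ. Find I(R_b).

Combine the parallel branches: R_p = (1/16.5 + 1/25.9 + 1/13.4)⁻¹ = 5.752 kΩ.
V_A = 9.49 × 5.752/7.582 = 7.200 V.
I(R_b) = V_A / R_b = 7.200/25.9 = 0.2780 mA.

I ≈ 0.278 mA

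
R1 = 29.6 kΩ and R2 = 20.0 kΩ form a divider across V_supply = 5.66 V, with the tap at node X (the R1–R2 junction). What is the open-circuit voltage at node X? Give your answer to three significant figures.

V_th ≈ 2.28 V

With X open, the divider is unloaded: V_th = 5.66 × 20.0/49.60 = 2.282 V.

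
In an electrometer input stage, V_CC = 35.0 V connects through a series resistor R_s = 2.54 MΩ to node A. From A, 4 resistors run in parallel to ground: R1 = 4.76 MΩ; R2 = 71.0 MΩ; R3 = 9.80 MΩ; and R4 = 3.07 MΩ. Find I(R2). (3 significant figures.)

Parallel bank: R_p = 1/(1/4.76 + 1/71.0 + 1/9.80 + 1/3.07) = 1.534 MΩ.
Node voltage V_A = V_CC · R_p/(R_s + R_p) = 35.0 × 0.3765 = 13.18 V.
I(R2) = V_A / R2 = 13.18/71.0 = 0.1856 µA.

I ≈ 0.186 µA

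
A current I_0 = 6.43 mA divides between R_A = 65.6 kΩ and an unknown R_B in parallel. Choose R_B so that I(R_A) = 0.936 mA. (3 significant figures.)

In a two-way split, I_A/I_0 = R_B/(R_A + R_B).
0.936/6.43 = R_B/(R_A + R_B) → R_B = R_A · (0.1456)/(1 − 0.1456) = 65.6 × 0.1704 = 11.18 kΩ.

R_B ≈ 11.2 kΩ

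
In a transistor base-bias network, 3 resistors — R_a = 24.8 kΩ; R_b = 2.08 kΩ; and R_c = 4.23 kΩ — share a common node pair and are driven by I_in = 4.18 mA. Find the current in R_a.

Conductances: ΣG = 1/24.8 + 1/2.08 + 1/4.23 = 0.7575 (1/kΩ).
Current divider: I(R_a) = I_in · G_k/ΣG = 4.18 × (0.04032/0.7575) = 4.18 × 0.05323 = 0.2225 mA.

I ≈ 0.223 mA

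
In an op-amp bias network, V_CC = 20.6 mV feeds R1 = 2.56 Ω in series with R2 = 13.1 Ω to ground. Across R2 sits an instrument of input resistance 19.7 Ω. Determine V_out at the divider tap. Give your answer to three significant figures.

V_out ≈ 15.5 mV

First combine the lower leg with the load: R2 ‖ R_L = 7.868 Ω.
Then V_out = V_CC · R2'/(R1 + R2') = 20.6 × 7.868/10.43 = 15.54 mV.
(Unloaded it would be 17.2 mV; the load pulls it down.)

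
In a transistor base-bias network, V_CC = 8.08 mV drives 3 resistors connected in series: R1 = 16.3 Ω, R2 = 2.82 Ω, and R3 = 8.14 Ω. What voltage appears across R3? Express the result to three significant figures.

V ≈ 2.41 mV

Series total: ΣR = 16.3 + 2.82 + 8.14 = 27.26 Ω.
Voltage divider: V = V_CC · (8.140 / 27.26) = 8.08 × 0.2986 = 2.413 mV.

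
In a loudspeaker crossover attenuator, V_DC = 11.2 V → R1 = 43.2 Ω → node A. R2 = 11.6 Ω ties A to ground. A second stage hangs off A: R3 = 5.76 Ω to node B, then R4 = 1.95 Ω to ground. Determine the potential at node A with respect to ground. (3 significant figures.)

The second stage (R3 + R4 = 7.710 Ω) loads node A in parallel with R2.
R2 ‖ (R3+R4) = 4.632 Ω.
So V_A = 11.2 × 0.09683 = 1.085 V.

V_A ≈ 1.08 V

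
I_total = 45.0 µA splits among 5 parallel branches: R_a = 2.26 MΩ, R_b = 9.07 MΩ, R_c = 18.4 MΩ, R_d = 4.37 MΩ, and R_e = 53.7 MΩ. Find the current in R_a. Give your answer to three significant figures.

I ≈ 23.3 µA

Total conductance ΣG = 1/2.26 + 1/9.07 + 1/18.4 + 1/4.37 + 1/53.7 = 0.8545 (units of 1/MΩ).
R_a takes the fraction G_k/ΣG = 0.4425/0.8545 = 0.5178, so I = 45.0 × 0.5178 = 23.30 µA.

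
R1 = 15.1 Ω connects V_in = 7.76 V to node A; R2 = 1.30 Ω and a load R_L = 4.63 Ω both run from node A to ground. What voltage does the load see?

The load sits in parallel with R2, giving an effective lower resistance R2' = R2·R_L/(R2+R_L) = 1.015 Ω.
Voltage divider with the loaded lower leg: V_out = 7.76 × 1.015/(15.1 + 1.015) = 7.76 × 0.06299 = 0.4888 V.
(Unloaded it would be 0.615 V; the load pulls it down.)

V_out ≈ 0.489 V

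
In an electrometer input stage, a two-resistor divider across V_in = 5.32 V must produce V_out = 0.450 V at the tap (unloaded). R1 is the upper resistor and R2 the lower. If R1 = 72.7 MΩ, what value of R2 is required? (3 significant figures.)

Required fraction k = V_out/V_in = 0.08459.
So R2 = R1 · V_out/(V_in − V_out) = 72.7 × 0.450/(5.32 − 0.450) = 72.7 × 0.09240 = 6.718 MΩ.

R2 ≈ 6.72 MΩ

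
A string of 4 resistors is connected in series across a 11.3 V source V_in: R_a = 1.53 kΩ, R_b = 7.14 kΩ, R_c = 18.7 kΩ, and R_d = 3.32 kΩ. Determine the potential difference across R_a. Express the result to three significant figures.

V ≈ 0.563 V

ΣR = 1.53 + 7.14 + 18.7 + 3.32 = 30.69 kΩ.
Voltage divider: V = V_in · (1.530 / 30.69) = 11.3 × 0.04985 = 0.5633 V.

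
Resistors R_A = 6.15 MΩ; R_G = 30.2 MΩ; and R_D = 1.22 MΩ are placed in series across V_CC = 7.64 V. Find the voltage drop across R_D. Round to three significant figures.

Total series resistance ΣR = 6.15 + 30.2 + 1.22 = 37.57 MΩ.
By the voltage-divider rule, V = 7.64 × 1.220/37.57 = 0.2481 V.

V ≈ 0.248 V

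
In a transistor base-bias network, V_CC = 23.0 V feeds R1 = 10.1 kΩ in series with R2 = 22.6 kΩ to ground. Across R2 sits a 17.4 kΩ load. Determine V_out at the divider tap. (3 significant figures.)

First combine the lower leg with the load: R2 ‖ R_L = 9.831 kΩ.
Then V_out = V_CC · R2'/(R1 + R2') = 23.0 × 9.831/19.93 = 11.34 V.

V_out ≈ 11.3 V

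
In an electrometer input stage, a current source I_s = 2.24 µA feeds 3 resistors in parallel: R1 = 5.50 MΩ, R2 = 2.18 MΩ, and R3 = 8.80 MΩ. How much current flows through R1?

I ≈ 0.540 µA

ΣG = 1/5.50 + 1/2.18 + 1/8.80 = 0.7542.
Current divider: I(R1) = I_s · G_k/ΣG = 2.24 × (0.1818/0.7542) = 2.24 × 0.2411 = 0.5400 µA.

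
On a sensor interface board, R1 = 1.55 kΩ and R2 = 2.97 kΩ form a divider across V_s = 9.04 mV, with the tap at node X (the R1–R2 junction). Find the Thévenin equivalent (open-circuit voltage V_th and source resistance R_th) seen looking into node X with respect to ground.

V_th ≈ 5.94 mV, R_th ≈ 1.02 kΩ

Open-circuit (no load on X): V_th = V_s · R2/(R1 + R2) = 9.04 × 2.97/(1.550 + 2.97) = 5.940 mV.
With V_s suppressed (replaced by a short), R_th = R1 ‖ R2 = (1.550 × 2.97)/(1.550 + 2.97) = 1.018 kΩ.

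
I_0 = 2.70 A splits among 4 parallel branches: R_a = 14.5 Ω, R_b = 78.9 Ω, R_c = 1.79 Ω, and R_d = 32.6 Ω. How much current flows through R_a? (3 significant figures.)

I ≈ 0.278 A

Total conductance ΣG = 1/14.5 + 1/78.9 + 1/1.79 + 1/32.6 = 0.6710 (units of 1/Ω).
Current divider: I(R_a) = I_0 · G_k/ΣG = 2.70 × (0.06897/0.6710) = 2.70 × 0.1028 = 0.2775 A.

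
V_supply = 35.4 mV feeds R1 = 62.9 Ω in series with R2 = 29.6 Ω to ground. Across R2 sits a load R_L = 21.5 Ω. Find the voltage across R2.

V_out ≈ 5.85 mV

R2 ‖ R_L = (29.6 × 21.5)/(29.6 + 21.5) = 12.45 Ω.
Now apply the divider: V_out = 35.4 × 0.1653 = 5.851 mV.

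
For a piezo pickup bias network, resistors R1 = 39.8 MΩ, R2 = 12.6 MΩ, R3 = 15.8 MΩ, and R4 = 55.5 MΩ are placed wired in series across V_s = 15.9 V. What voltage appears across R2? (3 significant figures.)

Total series resistance ΣR = 39.8 + 12.6 + 15.8 + 55.5 = 123.7 MΩ.
V = V_s · R/ΣR = 15.9 × 0.1019 = 1.620 V.

V ≈ 1.62 V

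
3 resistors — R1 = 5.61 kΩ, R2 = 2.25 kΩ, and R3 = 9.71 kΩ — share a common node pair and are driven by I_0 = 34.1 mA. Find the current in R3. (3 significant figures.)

I ≈ 4.84 mA

Conductances: ΣG = 1/5.61 + 1/2.25 + 1/9.71 = 0.7257 (1/kΩ).
By the current-divider rule, I = I_0 · G_k/ΣG = 34.1 × 0.1419 = 4.839 mA.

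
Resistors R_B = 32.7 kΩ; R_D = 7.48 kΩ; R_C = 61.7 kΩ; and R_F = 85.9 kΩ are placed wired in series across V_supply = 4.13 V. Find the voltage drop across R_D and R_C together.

Series total: ΣR = 32.7 + 7.48 + 61.7 + 85.9 = 187.8 kΩ.
R_{R_D..R_C} = 7.48 + 61.7 = 69.18 kΩ.
By the voltage-divider rule, V = 4.13 × 69.18/187.8 = 1.522 V.

V ≈ 1.52 V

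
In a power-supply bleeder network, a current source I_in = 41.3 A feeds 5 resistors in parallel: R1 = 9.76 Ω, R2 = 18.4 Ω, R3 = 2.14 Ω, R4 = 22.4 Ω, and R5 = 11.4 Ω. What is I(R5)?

I ≈ 4.79 A

Total conductance ΣG = 1/9.76 + 1/18.4 + 1/2.14 + 1/22.4 + 1/11.4 = 0.7565 (units of 1/Ω).
R5 takes the fraction G_k/ΣG = 0.08772/0.7565 = 0.1160, so I = 41.3 × 0.1160 = 4.789 A.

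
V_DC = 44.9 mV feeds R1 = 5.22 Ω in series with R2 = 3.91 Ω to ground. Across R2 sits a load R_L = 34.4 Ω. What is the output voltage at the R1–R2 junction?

The load sits in parallel with R2, giving an effective lower resistance R2' = R2·R_L/(R2+R_L) = 3.511 Ω.
Voltage divider with the loaded lower leg: V_out = 44.9 × 3.511/(5.22 + 3.511) = 44.9 × 0.4021 = 18.06 mV.

V_out ≈ 18.1 mV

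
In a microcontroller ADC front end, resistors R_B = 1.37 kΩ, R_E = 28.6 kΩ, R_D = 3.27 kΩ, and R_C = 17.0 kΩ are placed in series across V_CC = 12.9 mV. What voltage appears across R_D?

V ≈ 0.840 mV

ΣR = 1.37 + 28.6 + 3.27 + 17.0 = 50.24 kΩ.
By the voltage-divider rule, V = 12.9 × 3.270/50.24 = 0.8396 mV.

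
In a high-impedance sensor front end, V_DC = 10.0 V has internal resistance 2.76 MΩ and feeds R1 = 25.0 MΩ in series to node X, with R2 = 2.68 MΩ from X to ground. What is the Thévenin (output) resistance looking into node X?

R_th ≈ 2.44 MΩ

R1' = 2.76 + 25.0 = 27.76 MΩ (source resistance + R1).
With V_DC suppressed (replaced by a short), R_th = R1' ‖ R2 = (27.76 × 2.68)/(27.76 + 2.68) = 2.444 MΩ.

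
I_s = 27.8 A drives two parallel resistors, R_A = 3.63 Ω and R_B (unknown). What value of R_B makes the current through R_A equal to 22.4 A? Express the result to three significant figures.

In a two-way split, I_A/I_s = R_B/(R_A + R_B).
22.4/27.8 = R_B/(R_A + R_B) → R_B = R_A · (0.8058)/(1 − 0.8058) = 3.63 × 4.148 = 15.06 Ω.

R_B ≈ 15.1 Ω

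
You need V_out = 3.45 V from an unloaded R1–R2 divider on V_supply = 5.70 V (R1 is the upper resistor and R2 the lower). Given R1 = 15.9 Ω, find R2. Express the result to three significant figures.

Required fraction k = V_out/V_supply = 0.6053.
R2 = R1 · 0.6053/(1 − 0.6053) = 24.38 Ω.

R2 ≈ 24.4 Ω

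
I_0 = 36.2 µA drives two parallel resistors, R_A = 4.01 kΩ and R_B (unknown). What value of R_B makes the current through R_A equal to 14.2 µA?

R_B ≈ 2.59 kΩ

In a two-way split, I_A/I_0 = R_B/(R_A + R_B).
With f = 0.3923, R_B = R_A · f/(1−f) = 4.01 × 0.6455 = 2.588 kΩ.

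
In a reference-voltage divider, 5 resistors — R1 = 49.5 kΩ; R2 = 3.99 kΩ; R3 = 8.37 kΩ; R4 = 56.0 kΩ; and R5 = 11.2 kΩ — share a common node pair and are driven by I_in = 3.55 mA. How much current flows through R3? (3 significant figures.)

I ≈ 0.853 mA

Total conductance ΣG = 1/49.5 + 1/3.99 + 1/8.37 + 1/56.0 + 1/11.2 = 0.4974 (units of 1/kΩ).
By the current-divider rule, I = I_in · G_k/ΣG = 3.55 × 0.2402 = 0.8526 mA.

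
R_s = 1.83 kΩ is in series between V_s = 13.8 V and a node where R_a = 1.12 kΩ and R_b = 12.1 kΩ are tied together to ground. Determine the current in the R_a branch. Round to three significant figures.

Equivalent of the parallel group: R_p = 1.025 kΩ.
Node voltage V_A = V_s · R_p/(R_s + R_p) = 13.8 × 0.3590 = 4.955 V.
I(R_a) = V_A / R_a = 4.955/1.12 = 4.424 mA.

I ≈ 4.42 mA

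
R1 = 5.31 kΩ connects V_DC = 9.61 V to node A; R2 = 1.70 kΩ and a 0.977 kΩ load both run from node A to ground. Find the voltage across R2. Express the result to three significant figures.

V_out ≈ 1.01 V

R2 ‖ R_L = (1.70 × 0.977)/(1.70 + 0.977) = 0.6204 kΩ.
Now apply the divider: V_out = 9.61 × 0.1046 = 1.005 V.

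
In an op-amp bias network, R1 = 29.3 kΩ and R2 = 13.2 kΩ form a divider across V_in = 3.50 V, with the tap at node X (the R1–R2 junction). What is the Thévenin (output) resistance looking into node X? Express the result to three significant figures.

With V_in suppressed (replaced by a short), R_th = R1 ‖ R2 = (29.30 × 13.2)/(29.30 + 13.2) = 9.100 kΩ.

R_th ≈ 9.10 kΩ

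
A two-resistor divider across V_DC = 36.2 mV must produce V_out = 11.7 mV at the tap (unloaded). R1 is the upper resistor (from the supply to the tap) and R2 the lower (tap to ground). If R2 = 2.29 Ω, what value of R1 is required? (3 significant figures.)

Required fraction k = V_out/V_DC = 0.3232.
Rearranging, R1 = R2·(1−k)/k = 2.29 × 2.094 = 4.795 Ω.

R1 ≈ 4.80 Ω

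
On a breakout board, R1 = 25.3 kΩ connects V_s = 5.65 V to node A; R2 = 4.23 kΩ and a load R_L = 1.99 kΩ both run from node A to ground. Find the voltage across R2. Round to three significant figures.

V_out ≈ 0.287 V

R2 ‖ R_L = (4.23 × 1.99)/(4.23 + 1.99) = 1.353 kΩ.
Now apply the divider: V_out = 5.65 × 0.05078 = 0.2869 V.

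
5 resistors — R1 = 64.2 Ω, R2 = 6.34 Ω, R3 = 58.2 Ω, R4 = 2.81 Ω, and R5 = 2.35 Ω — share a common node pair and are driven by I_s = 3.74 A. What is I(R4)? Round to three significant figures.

Conductances: ΣG = 1/64.2 + 1/6.34 + 1/58.2 + 1/2.81 + 1/2.35 = 0.9719 (1/Ω).
By the current-divider rule, I = I_s · G_k/ΣG = 3.74 × 0.3662 = 1.369 A.

I ≈ 1.37 A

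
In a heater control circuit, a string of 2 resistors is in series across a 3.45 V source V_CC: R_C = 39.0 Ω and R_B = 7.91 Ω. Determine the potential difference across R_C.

Series total: ΣR = 39.0 + 7.91 = 46.91 Ω.
By the voltage-divider rule, V = 3.45 × 39.00/46.91 = 2.868 V.

V ≈ 2.87 V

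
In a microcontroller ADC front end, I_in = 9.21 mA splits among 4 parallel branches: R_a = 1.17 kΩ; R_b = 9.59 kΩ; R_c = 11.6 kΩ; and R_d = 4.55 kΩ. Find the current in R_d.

Total conductance ΣG = 1/1.17 + 1/9.59 + 1/11.6 + 1/4.55 = 1.265 (units of 1/kΩ).
Current divider: I(R_d) = I_in · G_k/ΣG = 9.21 × (0.2198/1.265) = 9.21 × 0.1737 = 1.600 mA.

I ≈ 1.60 mA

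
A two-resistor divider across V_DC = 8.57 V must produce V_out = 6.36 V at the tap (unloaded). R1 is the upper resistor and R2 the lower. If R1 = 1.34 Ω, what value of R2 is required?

Required fraction k = V_out/V_DC = 0.7421.
So R2 = R1 · V_out/(V_DC − V_out) = 1.34 × 6.36/(8.57 − 6.36) = 1.34 × 2.878 = 3.856 Ω.

R2 ≈ 3.86 Ω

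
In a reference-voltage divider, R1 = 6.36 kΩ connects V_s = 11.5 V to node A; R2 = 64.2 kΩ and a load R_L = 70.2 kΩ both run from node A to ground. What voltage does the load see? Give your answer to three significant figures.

R2 ‖ R_L = (64.2 × 70.2)/(64.2 + 70.2) = 33.53 kΩ.
Voltage divider with the loaded lower leg: V_out = 11.5 × 33.53/(6.36 + 33.53) = 11.5 × 0.8406 = 9.667 V.
(Unloaded it would be 10.5 V; the load pulls it down.)

V_out ≈ 9.67 V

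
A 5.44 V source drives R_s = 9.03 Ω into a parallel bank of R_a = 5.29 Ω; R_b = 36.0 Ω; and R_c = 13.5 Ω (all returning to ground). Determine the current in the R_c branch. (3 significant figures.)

I ≈ 0.111 A

Equivalent of the parallel group: R_p = 3.438 Ω.
Node voltage V_A = V_in · R_p/(R_s + R_p) = 5.44 × 0.2757 = 1.500 V.
Branch current I = V_A/R_c = 1.500/13.5 = 0.1111 A.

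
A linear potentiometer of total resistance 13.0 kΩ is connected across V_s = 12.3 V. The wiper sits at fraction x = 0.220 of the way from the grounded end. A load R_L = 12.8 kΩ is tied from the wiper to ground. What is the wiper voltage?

Split the track: R_lower = x·R_p = 2.860 kΩ, R_upper = (1−x)·R_p = 10.14 kΩ.
Lower segment in parallel with the load: 2.860 ‖ 12.8 = 2.338 kΩ.
Loaded-divider output: V_out = 12.3 × 0.1873 = 2.304 V.

V_out ≈ 2.30 V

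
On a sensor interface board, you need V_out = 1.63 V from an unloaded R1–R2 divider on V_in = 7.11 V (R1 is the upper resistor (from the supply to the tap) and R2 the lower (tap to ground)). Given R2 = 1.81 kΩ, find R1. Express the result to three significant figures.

R1 ≈ 6.09 kΩ

V_out/V_in = R2/(R1+R2) = 0.2293.
So R1 = R2 · (V_in/V_out − 1) = 1.81 × (7.11/1.63 − 1) = 1.81 × 3.362 = 6.085 kΩ.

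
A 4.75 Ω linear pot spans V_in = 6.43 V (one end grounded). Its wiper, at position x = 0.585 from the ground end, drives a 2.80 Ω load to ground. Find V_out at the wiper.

Split the track: R_lower = x·R_p = 2.779 Ω, R_upper = (1−x)·R_p = 1.971 Ω.
R_L loads the lower segment: effective lower R = 1.395 Ω.
V_out = 6.43 × 1.395/(1.971 + 1.395) = 2.664 V.

V_out ≈ 2.66 V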